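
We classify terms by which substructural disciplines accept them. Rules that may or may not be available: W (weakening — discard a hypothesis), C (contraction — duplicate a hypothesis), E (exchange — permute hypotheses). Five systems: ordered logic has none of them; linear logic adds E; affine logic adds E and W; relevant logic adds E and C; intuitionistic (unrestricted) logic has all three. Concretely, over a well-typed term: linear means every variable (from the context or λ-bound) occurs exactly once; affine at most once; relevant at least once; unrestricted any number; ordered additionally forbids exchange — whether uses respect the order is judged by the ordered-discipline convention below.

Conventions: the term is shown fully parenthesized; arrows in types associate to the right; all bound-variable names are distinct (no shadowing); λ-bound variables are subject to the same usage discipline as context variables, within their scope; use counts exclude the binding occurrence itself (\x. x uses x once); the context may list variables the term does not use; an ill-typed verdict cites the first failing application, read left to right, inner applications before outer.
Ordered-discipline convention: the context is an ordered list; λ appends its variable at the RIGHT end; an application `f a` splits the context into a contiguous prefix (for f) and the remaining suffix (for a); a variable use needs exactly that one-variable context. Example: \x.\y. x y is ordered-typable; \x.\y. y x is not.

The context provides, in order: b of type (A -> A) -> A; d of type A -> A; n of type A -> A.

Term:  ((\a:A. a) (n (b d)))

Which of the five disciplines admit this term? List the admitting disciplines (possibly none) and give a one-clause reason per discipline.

admitting disciplines: linear, affine, relevant, unrestricted
counts: b: 1; d: 1; n: 1; a (bound): 1
order of uses: a, n, b, d
typing: well-typed — term : A
ordered ✗ (use order a, n, b, d needs exchange)
linear ✓ (b, d, n, a: one use apiece)
affine ✓ (no duplicate uses among b, d, n, a)
relevant ✓ (every one of b, d, n, a appears)
unrestricted ✓ (type-checks (A) and nothing is barred)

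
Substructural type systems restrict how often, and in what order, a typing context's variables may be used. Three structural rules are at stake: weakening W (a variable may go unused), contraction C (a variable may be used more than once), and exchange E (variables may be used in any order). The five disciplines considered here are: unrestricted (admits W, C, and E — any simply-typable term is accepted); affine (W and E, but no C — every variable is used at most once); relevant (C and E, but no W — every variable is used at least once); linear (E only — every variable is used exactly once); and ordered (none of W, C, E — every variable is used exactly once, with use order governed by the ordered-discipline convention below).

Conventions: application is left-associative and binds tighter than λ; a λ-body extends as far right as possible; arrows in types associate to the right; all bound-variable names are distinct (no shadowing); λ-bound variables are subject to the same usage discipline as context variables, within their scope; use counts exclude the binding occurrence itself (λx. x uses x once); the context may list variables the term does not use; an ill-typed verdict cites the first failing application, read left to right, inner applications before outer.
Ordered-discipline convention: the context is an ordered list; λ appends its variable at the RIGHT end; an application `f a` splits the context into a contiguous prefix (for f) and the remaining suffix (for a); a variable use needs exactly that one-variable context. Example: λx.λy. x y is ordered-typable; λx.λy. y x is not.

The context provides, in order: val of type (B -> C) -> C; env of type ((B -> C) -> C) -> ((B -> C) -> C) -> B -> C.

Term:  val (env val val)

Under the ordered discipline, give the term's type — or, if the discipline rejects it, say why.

not well-typed under ordered — val ×3 used more than once (contraction)
usage: val: 3, env: 1
use order (left to right): val, env, val, val
typing: well-typed — term : C
all disciplines: ordered ✗, linear ✗, affine ✗, relevant ✓, unrestricted ✓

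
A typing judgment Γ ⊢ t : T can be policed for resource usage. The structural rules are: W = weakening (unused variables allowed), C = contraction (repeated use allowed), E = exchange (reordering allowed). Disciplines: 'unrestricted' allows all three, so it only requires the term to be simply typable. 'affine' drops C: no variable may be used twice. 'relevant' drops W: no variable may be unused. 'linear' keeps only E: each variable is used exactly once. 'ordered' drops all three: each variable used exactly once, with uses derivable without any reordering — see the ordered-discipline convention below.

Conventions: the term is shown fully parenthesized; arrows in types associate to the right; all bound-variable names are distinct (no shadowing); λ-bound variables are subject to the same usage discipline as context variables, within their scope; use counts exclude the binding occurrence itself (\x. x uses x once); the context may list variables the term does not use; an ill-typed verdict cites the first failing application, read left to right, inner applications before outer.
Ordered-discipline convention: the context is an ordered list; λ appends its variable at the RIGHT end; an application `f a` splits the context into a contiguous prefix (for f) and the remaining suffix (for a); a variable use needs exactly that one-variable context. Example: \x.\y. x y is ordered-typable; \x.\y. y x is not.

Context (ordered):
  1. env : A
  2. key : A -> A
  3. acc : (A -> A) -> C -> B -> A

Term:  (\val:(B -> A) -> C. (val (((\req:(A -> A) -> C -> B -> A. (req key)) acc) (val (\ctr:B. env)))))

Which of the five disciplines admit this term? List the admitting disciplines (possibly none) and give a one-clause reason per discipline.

admitting disciplines: unrestricted
counts: env=1; key=1; acc=1; val [bound]=2; req [bound]=1; ctr [bound]=0
uses in reading order: val, req, key, acc, val, env
typing: well-typed — term : ((B -> A) -> C) -> C
ordered: ✗, needs contraction — val ×2; unused: ctr — weakening required
linear: ✗, needs contraction — val ×2; unused: ctr — weakening required
affine: ✗, needs contraction — val ×2
relevant: ✗, unused: ctr — weakening required
unrestricted: ✓, well-typed at ((B -> A) -> C) -> C; no restrictions here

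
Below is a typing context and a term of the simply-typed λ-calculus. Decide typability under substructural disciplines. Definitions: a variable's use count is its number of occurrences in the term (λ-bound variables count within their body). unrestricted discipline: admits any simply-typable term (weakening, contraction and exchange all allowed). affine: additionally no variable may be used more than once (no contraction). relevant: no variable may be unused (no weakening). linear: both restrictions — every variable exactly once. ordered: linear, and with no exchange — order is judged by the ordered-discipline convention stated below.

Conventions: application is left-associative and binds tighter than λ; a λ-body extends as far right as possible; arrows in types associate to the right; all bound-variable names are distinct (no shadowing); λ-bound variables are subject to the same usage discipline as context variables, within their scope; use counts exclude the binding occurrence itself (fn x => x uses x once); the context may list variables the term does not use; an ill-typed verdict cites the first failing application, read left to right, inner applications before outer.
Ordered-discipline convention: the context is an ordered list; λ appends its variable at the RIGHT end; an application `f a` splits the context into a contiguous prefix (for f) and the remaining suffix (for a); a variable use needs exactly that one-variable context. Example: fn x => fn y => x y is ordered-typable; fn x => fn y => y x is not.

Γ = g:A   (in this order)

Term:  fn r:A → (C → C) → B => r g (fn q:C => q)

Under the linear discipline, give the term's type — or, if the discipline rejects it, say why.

term : (A → (C → C) → B) → B
usage: g ×1, r (bound) ×1, q (bound) ×1
uses in reading order: r, g, q
typing: the term checks, with type (A → (C → C) → B) → B
across the five disciplines: ordered ✗; linear ✓; affine ✓; relevant ✓; unrestricted ✓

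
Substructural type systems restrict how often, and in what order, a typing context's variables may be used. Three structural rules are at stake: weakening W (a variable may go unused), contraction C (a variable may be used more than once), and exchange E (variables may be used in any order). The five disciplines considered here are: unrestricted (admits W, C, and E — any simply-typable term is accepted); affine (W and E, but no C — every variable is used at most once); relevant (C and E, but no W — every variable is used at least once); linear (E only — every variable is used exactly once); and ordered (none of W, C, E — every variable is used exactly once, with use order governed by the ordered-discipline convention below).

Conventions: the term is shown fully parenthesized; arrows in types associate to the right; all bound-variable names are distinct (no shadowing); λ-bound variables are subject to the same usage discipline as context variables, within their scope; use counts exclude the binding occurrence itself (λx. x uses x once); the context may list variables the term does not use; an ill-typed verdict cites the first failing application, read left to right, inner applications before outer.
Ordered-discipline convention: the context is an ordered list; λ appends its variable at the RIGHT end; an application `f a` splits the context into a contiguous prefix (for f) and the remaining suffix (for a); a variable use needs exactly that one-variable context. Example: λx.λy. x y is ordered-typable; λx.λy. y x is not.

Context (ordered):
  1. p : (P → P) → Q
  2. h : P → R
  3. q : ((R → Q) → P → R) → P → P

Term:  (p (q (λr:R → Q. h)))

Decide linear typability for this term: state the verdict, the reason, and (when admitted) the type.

no — r left unused
usage: p: 1; h: 1; q: 1; r (bound): 0
uses in reading order: p, q, h
typing: ✓ — Q
all disciplines: ordered ✗ · linear ✗ · affine ✓ · relevant ✗ · unrestricted ✓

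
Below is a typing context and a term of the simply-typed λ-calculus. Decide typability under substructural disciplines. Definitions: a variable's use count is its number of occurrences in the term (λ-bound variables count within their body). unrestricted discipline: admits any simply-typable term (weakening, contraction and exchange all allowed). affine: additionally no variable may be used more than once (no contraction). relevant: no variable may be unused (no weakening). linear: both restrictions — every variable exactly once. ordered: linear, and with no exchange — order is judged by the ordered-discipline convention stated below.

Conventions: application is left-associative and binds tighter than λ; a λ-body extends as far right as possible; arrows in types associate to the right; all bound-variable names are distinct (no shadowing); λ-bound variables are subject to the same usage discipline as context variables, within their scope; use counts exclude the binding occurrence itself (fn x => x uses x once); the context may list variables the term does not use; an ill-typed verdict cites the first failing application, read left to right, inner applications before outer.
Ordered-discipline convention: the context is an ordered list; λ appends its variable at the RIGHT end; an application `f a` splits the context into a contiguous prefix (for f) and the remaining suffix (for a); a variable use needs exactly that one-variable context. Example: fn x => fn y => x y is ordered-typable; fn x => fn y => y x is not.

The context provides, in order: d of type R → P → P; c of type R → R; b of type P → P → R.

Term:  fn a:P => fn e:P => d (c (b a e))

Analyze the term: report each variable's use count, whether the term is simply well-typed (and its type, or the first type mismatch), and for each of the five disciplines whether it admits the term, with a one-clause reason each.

usage: d: 1; c: 1; b: 1; a (λ-bound): 1; e (λ-bound): 1
uses in reading order: d, c, b, a, e
typing: ✓ — P → P → P → P
ordered ✓ (d, c, b, a, e: once each, no exchange needed)
linear ✓ (exactly-once usage across d, c, b, a, e)
affine ✓ (none of d, c, b, a, e used more than once)
relevant ✓ (none of d, c, b, a, e goes unused)
unrestricted ✓ (typability at P → P → P → P is all that's needed)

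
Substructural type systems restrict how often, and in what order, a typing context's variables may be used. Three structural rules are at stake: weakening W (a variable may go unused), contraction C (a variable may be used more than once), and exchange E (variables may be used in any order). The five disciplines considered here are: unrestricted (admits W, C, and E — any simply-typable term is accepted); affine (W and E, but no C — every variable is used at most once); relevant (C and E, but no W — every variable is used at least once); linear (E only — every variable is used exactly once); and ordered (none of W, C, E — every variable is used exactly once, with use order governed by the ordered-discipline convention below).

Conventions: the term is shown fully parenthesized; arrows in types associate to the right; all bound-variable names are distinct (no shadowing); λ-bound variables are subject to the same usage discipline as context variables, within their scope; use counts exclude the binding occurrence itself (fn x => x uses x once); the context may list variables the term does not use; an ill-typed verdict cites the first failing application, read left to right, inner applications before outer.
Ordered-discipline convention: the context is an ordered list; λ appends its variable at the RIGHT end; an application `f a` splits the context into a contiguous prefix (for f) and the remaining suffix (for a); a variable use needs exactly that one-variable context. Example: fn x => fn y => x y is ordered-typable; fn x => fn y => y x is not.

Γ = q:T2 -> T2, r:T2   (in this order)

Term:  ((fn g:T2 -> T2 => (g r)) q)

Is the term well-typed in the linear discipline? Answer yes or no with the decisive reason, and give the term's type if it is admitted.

yes — exactly-once usage across q, r, g; term : T2
usage: q: 1×, r: 1×, g (λ-bound): 1×
left-to-right use order: g, r, q
typing: the term checks, with type T2
summary: ordered ✗, linear ✓, affine ✓, relevant ✓, unrestricted ✓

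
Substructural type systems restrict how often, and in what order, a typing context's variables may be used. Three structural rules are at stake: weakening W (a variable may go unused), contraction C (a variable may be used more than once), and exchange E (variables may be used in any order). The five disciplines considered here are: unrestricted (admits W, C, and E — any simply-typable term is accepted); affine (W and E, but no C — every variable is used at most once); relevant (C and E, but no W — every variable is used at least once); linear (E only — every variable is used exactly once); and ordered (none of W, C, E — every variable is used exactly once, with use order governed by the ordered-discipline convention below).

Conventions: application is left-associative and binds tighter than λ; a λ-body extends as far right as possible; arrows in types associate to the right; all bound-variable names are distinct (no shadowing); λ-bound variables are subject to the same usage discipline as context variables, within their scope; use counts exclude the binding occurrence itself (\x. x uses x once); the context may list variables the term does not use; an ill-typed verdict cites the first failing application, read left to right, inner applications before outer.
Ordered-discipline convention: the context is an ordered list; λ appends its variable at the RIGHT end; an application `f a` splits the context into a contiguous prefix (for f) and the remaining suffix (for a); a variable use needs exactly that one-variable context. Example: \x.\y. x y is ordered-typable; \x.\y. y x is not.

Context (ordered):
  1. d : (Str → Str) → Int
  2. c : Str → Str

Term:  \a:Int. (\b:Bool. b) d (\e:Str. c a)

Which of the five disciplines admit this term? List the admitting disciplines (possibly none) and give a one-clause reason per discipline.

admitting disciplines: none
use counts: d: 1×; c: 1×; a (bound): 1×; b (bound): 1×; e (bound): 0×
order of uses: b, d, c, a
typing: ill-typed: an argument (Str → Str) → Int mismatches the expected Bool
ordered ✗ (fails simple typing)
linear ✗ (a type mismatch blocks all five)
affine ✗ (the type mismatch rejects it)
relevant ✗ (not simply typable)
unrestricted ✗ (fails simple typing)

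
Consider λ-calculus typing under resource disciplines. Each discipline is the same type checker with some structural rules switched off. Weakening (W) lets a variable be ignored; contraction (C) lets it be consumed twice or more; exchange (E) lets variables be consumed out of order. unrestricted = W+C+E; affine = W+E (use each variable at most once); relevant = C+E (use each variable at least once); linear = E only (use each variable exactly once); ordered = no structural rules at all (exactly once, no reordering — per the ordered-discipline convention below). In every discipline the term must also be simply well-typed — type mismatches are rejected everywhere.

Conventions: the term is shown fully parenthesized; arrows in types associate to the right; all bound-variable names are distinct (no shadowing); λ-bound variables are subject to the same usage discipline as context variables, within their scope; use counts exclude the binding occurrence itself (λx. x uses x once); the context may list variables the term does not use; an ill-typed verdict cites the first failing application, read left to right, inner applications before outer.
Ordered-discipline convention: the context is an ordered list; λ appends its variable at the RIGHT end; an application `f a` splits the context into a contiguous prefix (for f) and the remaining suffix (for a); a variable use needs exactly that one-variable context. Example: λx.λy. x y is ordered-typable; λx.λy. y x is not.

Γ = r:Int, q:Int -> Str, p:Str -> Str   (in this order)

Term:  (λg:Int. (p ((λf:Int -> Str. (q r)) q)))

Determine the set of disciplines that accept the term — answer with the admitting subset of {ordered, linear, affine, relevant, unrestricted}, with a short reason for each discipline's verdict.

admitted by: unrestricted
variable uses: r ×1; q ×2; p ×1; g (λ-bound) ×0; f (λ-bound) ×0
left-to-right use order: p, q, r, q
typing: well-typed — term : Int -> Str
ordered ✗ (repeated use of q ×2; needs weakening: g, f unused)
linear ✗ (repeated use of q ×2; needs weakening: g, f unused)
affine ✗ (repeated use of q ×2)
relevant ✗ (needs weakening: g, f unused)
unrestricted ✓ (typability at Int -> Str is all that's needed)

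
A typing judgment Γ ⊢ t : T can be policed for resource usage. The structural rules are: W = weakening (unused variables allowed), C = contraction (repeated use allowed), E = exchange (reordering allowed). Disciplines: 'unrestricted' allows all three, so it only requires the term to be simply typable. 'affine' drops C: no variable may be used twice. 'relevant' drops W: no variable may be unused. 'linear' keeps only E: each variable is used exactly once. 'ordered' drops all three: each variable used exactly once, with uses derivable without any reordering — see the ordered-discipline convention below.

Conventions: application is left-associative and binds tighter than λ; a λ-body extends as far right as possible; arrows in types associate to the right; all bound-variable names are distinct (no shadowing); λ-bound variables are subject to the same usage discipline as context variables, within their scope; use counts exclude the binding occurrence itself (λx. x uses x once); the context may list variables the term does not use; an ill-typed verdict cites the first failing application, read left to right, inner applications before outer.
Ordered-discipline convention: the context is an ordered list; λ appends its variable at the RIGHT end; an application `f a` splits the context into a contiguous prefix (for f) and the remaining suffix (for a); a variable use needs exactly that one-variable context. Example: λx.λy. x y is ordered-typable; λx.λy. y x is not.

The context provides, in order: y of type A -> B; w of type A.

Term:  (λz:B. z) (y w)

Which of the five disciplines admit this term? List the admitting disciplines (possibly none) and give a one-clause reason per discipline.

admitted by: ordered, linear, affine, relevant, unrestricted
usage: y: 1; w: 1; z (λ-bound): 1
left-to-right use order: z, y, w
typing: the term checks, with type B
ordered ✓ (one use each (y, w, z); ordered split holds)
linear ✓ (y, w, z: one use apiece)
affine ✓ (y, w, z: no repeats, contraction unneeded)
relevant ✓ (at least one use each (y, w, z))
unrestricted ✓ (type-checks (B) and nothing is barred)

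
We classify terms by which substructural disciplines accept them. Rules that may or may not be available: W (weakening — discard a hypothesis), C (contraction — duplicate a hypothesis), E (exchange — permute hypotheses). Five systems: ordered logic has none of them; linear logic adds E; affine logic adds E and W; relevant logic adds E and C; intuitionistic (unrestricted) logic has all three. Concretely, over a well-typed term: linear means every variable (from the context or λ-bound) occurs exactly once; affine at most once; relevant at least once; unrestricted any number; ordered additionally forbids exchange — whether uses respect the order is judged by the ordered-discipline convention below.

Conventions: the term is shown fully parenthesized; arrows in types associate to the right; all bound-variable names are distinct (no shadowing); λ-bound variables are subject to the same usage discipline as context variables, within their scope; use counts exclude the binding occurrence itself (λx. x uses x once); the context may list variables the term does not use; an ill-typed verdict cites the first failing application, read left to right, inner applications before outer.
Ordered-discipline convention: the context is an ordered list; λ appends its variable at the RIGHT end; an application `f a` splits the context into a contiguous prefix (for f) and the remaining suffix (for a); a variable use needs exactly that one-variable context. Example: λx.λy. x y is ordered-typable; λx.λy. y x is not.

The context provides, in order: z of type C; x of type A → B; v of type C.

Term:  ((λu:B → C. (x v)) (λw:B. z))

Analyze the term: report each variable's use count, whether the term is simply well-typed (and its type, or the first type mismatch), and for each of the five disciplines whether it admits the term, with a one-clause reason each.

usage: z: 1×, x: 1×, v: 1×, u [bound]: 0×, w [bound]: 0×
left-to-right use order: x, v, z
typing: ill-typed: an application expects A but receives C
ordered ✗ (fails simple typing)
linear ✗ (a type mismatch blocks all five)
affine ✗ (the type mismatch rejects it)
relevant ✗ (not simply typable)
unrestricted ✗ (fails simple typing)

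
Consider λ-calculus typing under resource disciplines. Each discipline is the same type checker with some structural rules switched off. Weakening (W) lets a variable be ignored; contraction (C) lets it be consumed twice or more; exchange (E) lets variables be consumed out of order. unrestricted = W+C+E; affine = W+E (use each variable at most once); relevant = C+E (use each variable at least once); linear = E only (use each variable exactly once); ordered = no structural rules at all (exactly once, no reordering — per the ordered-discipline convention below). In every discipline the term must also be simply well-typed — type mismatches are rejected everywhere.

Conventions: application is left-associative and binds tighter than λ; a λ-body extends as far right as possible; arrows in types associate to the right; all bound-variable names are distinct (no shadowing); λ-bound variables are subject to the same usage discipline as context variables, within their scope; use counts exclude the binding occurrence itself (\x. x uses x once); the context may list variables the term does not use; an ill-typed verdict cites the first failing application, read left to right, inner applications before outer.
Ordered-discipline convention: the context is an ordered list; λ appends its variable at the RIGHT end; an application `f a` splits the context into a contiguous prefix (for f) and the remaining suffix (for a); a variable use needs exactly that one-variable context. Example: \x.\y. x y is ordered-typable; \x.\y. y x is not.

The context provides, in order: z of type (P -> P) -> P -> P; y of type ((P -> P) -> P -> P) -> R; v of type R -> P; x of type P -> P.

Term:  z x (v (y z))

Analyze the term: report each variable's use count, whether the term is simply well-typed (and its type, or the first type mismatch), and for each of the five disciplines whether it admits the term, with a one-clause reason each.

usage: z: 2, y: 1, v: 1, x: 1
order of uses: z, x, v, y, z
typing: the term checks, with type P
ordered: ✗ — repeated use of z ×2
linear: ✗ — repeated use of z ×2
affine: ✗ — repeated use of z ×2
relevant: ✓ — none of z, y, v, x goes unused
unrestricted: ✓ — simply typable at P; W, C, E all held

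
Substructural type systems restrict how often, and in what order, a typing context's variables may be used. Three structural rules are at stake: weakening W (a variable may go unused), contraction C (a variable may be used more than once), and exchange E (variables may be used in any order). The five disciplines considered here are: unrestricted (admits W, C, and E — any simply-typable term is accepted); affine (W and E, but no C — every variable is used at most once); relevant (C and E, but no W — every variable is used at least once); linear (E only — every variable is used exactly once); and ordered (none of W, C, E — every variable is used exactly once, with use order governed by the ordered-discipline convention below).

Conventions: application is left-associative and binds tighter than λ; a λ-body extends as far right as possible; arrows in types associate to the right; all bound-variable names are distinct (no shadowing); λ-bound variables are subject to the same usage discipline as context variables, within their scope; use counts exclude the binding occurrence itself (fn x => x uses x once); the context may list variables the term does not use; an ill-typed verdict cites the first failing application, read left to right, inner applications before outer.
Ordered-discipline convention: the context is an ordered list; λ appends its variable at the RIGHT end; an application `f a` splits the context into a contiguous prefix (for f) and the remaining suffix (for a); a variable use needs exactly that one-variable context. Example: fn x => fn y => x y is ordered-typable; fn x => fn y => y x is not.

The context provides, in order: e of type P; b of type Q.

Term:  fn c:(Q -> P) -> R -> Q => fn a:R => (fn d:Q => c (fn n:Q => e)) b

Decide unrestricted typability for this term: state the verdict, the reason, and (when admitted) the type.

yes — well-typed at ((Q -> P) -> R -> Q) -> R -> R -> Q; no restrictions here; term : ((Q -> P) -> R -> Q) -> R -> R -> Q
variable uses: e: 1×; b: 1×; c (bound): 1×; a (bound): 0×; d (bound): 0×; n (bound): 0×
left-to-right use order: c, e, b
typing: well-typed at ((Q -> P) -> R -> Q) -> R -> R -> Q
summary: ordered ✗, linear ✗, affine ✓, relevant ✗, unrestricted ✓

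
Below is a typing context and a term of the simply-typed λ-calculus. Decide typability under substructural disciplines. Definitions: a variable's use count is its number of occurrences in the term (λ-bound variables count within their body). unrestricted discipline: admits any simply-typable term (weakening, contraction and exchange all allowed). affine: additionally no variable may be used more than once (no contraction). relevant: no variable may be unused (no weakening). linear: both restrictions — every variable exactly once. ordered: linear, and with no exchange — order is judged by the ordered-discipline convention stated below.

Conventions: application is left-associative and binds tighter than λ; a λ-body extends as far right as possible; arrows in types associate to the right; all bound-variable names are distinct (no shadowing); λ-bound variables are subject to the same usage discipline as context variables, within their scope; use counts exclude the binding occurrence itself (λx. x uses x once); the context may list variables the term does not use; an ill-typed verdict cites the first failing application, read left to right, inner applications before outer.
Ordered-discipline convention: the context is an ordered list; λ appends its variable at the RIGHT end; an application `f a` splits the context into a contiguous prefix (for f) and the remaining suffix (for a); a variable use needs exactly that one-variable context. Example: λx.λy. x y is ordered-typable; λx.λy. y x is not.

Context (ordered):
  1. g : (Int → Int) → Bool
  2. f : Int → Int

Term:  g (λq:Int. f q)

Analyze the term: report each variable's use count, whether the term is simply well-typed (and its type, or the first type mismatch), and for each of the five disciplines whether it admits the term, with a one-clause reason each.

use counts: g: 1; f: 1; q (λ-bound): 1
left-to-right use order: g, f, q
typing: well-typed at Bool
ordered: ✓ — one use each (g, f, q); ordered split holds
linear: ✓ — single use per variable (g, f, q)
affine: ✓ — none of g, f, q used more than once
relevant: ✓ — every one of g, f, q appears
unrestricted: ✓ — well-typed at Bool; no restrictions here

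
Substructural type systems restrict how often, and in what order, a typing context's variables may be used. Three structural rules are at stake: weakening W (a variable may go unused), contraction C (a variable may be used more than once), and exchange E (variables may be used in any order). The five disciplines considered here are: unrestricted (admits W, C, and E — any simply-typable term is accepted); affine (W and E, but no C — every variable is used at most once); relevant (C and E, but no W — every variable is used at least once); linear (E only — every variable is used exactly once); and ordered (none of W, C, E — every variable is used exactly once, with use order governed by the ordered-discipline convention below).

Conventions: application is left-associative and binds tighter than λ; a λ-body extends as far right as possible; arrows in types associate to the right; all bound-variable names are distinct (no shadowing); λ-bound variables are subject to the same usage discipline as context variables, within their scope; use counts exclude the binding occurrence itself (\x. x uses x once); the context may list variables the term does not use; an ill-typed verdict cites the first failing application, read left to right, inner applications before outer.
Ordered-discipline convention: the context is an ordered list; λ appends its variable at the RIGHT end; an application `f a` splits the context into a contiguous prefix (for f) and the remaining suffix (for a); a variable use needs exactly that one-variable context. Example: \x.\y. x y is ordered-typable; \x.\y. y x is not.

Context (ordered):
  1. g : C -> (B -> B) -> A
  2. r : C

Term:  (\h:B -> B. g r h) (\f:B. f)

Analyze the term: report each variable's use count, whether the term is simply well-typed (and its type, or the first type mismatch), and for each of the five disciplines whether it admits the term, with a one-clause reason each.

usage: g: 1; r: 1; h (bound): 1; f (bound): 1
order of uses: g, r, h, f
typing: the term checks, with type A
ordered ✓ (one use each (g, r, h, f); ordered split holds)
linear ✓ (each of g, r, h, f used exactly once)
affine ✓ (none of g, r, h, f used more than once)
relevant ✓ (at least one use each (g, r, h, f))
unrestricted ✓ (type-checks (A) and nothing is barred)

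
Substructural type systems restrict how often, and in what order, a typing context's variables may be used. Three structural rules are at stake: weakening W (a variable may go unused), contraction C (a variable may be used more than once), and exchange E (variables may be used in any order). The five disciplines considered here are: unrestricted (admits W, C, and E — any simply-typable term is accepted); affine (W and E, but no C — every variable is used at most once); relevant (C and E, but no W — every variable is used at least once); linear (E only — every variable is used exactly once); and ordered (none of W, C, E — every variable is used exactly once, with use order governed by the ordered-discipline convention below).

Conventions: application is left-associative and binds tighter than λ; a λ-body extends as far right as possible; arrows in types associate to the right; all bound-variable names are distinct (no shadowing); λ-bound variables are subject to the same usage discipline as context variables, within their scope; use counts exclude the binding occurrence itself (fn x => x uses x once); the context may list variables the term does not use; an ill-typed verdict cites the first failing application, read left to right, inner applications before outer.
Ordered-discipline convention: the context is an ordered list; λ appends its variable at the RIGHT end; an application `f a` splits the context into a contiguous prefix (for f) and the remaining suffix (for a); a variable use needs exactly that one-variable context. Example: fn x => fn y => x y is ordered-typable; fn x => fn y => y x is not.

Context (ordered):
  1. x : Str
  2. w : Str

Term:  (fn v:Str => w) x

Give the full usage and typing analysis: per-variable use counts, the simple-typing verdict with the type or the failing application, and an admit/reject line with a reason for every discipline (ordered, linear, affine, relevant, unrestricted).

use counts: x ×1, w ×1, v [bound] ×0
uses in reading order: w, x
typing: ✓ — Str
ordered: ✗, v never used (weakening)
linear: ✗, v never used (weakening)
affine: ✓, none of x, w, v used more than once
relevant: ✗, v never used (weakening)
unrestricted: ✓, typability at Str is all that's needed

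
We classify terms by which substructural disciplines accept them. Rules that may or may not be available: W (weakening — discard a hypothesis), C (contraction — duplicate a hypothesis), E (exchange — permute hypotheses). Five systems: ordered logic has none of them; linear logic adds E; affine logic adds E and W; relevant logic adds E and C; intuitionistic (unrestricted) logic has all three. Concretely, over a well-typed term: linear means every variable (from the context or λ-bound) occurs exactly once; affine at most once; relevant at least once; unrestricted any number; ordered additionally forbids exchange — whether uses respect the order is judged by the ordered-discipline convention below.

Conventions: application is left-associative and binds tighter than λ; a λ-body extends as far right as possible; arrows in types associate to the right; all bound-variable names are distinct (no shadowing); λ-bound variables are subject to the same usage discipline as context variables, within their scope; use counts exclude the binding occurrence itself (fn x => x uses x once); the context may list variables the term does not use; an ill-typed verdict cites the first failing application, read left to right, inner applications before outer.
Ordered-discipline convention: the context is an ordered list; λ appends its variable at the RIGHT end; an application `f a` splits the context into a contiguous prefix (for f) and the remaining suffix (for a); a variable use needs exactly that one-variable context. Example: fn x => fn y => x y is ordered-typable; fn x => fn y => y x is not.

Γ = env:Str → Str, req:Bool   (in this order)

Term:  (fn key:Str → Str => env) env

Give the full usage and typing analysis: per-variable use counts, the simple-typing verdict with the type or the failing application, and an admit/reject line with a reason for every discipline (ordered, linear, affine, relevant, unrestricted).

counts: env: 2×; req: 0×; key (λ-bound): 0×
order of uses: env, env
typing: well-typed at Str → Str
ordered: ✗ — uses contraction: env ×2; req, key left unused
linear: ✗ — uses contraction: env ×2; req, key left unused
affine: ✗ — uses contraction: env ×2
relevant: ✗ — req, key left unused
unrestricted: ✓ — well-typed at Str → Str; no restrictions here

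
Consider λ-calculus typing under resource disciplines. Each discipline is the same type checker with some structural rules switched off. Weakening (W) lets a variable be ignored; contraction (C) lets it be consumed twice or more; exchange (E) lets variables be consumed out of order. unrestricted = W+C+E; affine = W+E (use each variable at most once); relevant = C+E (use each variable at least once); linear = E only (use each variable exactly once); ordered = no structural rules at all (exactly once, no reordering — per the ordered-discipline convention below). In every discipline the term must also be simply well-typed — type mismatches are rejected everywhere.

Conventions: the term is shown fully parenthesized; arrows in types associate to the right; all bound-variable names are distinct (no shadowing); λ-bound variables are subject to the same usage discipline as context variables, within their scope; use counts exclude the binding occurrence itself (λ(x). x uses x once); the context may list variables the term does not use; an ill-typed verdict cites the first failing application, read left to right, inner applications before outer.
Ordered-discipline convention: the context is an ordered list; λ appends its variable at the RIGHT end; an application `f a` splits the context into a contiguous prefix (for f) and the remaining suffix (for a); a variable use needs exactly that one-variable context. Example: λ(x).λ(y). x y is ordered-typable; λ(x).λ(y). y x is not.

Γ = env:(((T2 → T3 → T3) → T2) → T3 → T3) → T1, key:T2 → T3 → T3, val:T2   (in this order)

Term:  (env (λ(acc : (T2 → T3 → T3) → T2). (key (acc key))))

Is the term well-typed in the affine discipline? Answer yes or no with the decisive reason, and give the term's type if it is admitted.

no — uses contraction: key ×2
variable uses: env: 1, key: 2, val: 0, acc (bound): 1
use order (left to right): env, key, acc, key
typing: the term checks, with type T1
all disciplines: ordered ✗, linear ✗, affine ✗, relevant ✗, unrestricted ✓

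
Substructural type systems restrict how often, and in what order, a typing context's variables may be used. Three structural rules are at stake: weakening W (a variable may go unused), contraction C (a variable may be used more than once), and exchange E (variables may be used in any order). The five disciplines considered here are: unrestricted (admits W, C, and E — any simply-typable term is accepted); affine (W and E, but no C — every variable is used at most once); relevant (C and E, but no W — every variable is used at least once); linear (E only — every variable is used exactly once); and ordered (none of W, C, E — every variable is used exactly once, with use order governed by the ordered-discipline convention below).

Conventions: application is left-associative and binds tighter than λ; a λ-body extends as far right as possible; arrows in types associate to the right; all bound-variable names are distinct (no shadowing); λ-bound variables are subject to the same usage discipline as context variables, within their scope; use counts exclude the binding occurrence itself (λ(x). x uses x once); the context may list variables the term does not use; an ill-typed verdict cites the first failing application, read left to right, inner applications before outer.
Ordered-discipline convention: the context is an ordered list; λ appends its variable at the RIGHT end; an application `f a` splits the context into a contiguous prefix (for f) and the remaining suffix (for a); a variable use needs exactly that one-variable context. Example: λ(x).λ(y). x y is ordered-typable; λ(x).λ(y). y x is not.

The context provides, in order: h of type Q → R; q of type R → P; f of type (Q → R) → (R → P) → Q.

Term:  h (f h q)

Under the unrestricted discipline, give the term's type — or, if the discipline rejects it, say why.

term : R
variable uses: h: 2×, q: 1×, f: 1×
order of uses: h, f, h, q
typing: well-typed — term : R
per-discipline verdicts: ordered ✗; linear ✗; affine ✗; relevant ✓; unrestricted ✓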